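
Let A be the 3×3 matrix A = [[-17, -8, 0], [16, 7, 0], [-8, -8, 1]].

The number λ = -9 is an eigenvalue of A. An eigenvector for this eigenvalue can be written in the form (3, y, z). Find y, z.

-3, 0

We need (A + 9I)v = 0.
A + 9I = [[-8, -8, 0], [16, 16, 0], [-8, -8, 10]].
Row 1: (-8)·3 + (-8)·y + (0)·z = 0
Row 2: (16)·3 + (16)·y + (0)·z = 0
Row 3: (-8)·3 + (-8)·y + (10)·z = 0
Solving gives y = -3, z = 0.
Check: A·(3, -3, 0) = (-27, 27, 0) = -9·(3, -3, 0).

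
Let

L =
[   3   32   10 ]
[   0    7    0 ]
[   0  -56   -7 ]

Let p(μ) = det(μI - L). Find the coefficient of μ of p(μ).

p(μ) = μ^3 - 3μ^2 - 49μ + 147.
The coefficient of μ is -49.

-49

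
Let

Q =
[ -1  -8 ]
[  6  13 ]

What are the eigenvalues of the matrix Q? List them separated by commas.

5, 7

det(Q - lambda·I) = (-1 - lambda)(13 - lambda) - (-8)·(6) = lambda^2 - 12·lambda + 35.
This factors as (lambda - 5)·(lambda - 7) = 0.
Eigenvalues: 5, 7.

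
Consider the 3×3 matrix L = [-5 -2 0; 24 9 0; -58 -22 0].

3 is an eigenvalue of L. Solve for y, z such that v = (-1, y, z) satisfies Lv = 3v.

4, -10

We need (L - 3I)v = 0.
L - 3I = [[-8, -2, 0], [24, 6, 0], [-58, -22, -3]].
Row 1: (-8)·-1 + (-2)·y + (0)·z = 0
Row 2: (24)·-1 + (6)·y + (0)·z = 0
Row 3: (-58)·-1 + (-22)·y + (-3)·z = 0
Solving gives y = 4, z = -10.
Check: L·(-1, 4, -10) = (-3, 12, -30) = 3·(-1, 4, -10).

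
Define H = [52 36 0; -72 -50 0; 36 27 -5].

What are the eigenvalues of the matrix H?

-5, -2, 4

Set up det(rI - H) = 0.
Expanding along the first row, p(r) = r^3 + 3r^2 - 18r - 40.
Try r = -2: p(-2) = 0, so -2 is a root.
Dividing by (r + 2) leaves r^2 + r - 20.
The quadratic factors as (r + 5)·(r - 4).
Eigenvalues: -5, -2, 4.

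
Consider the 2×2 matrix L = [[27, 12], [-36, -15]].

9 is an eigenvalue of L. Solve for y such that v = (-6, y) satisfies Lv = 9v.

9

We need (L - 9I)v = 0.
L - 9I = [[18, 12], [-36, -24]].
Row 1: (18)·-6 + (12)·y = 0
Row 2: (-36)·-6 + (-24)·y = 0
Solving gives y = 9.
Check: L·(-6, 9) = (-54, 81) = 9·(-6, 9).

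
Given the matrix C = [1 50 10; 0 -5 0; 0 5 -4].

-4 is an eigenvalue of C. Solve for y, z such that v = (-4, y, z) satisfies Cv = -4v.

0, 2

We need (C + 4I)v = 0.
C + 4I = [[5, 50, 10], [0, -1, 0], [0, 5, 0]].
Row 1: (5)·-4 + (50)·y + (10)·z = 0
Row 2: (0)·-4 + (-1)·y + (0)·z = 0
Row 3: (0)·-4 + (5)·y + (0)·z = 0
Solving gives y = 0, z = 2.
Check: C·(-4, 0, 2) = (16, 0, -8) = -4·(-4, 0, 2).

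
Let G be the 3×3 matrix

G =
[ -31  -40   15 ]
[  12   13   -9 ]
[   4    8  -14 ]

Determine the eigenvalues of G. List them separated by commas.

Set up det(tI - G) = 0.
Cofactor expansion gives p(t) = t^3 + 32t^2 + 341t + 1210.
Since p(-10) = 0, t = -10 is a root.
Factor out (t + 10): p(t) = (t + 10)·(t^2 + 22t + 121).
The quadratic factor is (t + 11)^2.
Eigenvalues: -11, -11, -10.

-11, -11, -10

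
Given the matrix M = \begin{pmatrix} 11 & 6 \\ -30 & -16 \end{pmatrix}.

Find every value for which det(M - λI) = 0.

-4, -1

det(M - λI) = (11 - λ)(-16 - λ) - (6)·(-30) = λ^2 + 5λ + 4.
This factors as (λ + 4)·(λ + 1) = 0.
Eigenvalues: -4, -1.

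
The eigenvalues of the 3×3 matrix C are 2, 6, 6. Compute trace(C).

14

trace(C) is the sum of the eigenvalues: (2) + (6) + (6) = 14.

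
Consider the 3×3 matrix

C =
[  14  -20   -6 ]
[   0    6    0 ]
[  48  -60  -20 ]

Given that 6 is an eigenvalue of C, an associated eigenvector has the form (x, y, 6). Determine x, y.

We need (C - 6I)v = 0.
C - 6I = [[8, -20, -6], [0, 0, 0], [48, -60, -26]].
Row 1: (8)·x + (-20)·y + (-6)·6 = 0
Row 2: (0)·x + (0)·y + (0)·6 = 0
Row 3: (48)·x + (-60)·y + (-26)·6 = 0
Solving gives x = 2, y = -1.
Check: C·(2, -1, 6) = (12, -6, 36) = 6·(2, -1, 6).

2, -1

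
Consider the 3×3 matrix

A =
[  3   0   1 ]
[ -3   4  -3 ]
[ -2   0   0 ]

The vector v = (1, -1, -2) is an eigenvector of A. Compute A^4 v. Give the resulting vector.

(1, -1, -2)

First find the eigenvalue: Av = (1, -1, -2) = 1·(1, -1, -2), so λ = 1.
Then A^4 v = λ^4·v = 1^4·(1, -1, -2) = 1·(1, -1, -2) = (1, -1, -2).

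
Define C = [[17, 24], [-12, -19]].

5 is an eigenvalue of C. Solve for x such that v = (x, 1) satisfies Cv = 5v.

-2

We need (C - 5I)v = 0.
C - 5I = [[12, 24], [-12, -24]].
Row 1: (12)·x + (24)·1 = 0
Row 2: (-12)·x + (-24)·1 = 0
Solving gives x = -2.
Check: C·(-2, 1) = (-10, 5) = 5·(-2, 1).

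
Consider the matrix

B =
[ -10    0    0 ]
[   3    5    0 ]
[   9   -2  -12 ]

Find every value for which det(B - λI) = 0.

B is lower triangular, so its eigenvalues are the diagonal entries.
Diagonal: -10, 5, -12.

-12, -10, 5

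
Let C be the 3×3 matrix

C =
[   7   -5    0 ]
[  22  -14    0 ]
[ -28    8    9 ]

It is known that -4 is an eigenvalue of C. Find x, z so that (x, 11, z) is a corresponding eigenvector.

5, 4

We need (C + 4I)v = 0.
C + 4I = [[11, -5, 0], [22, -10, 0], [-28, 8, 13]].
Row 1: (11)·x + (-5)·11 + (0)·z = 0
Row 2: (22)·x + (-10)·11 + (0)·z = 0
Row 3: (-28)·x + (8)·11 + (13)·z = 0
Solving gives x = 5, z = 4.
Check: C·(5, 11, 4) = (-20, -44, -16) = -4·(5, 11, 4).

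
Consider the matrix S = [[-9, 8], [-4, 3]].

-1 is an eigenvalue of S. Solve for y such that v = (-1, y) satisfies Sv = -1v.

-1

We need (S + 1I)v = 0.
S + 1I = [[-8, 8], [-4, 4]].
Row 1: (-8)·-1 + (8)·y = 0
Row 2: (-4)·-1 + (4)·y = 0
Solving gives y = -1.
Check: S·(-1, -1) = (1, 1) = -1·(-1, -1).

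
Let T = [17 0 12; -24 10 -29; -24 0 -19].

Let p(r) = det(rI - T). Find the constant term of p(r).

p(r) = r^3 - 8r^2 - 55r + 350.
The constant term is 350.

350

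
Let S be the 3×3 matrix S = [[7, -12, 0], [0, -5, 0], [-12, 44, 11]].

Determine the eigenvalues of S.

Set up det(tI - S) = 0.
Cofactor expansion gives p(t) = t^3 - 13t^2 - 13t + 385.
Try t = 11: p(11) = 0, so 11 is a root.
Dividing by (t - 11) leaves t^2 - 2t - 35.
The quadratic factors as (t + 5)·(t - 7).
Eigenvalues: -5, 7, 11.

-5, 7, 11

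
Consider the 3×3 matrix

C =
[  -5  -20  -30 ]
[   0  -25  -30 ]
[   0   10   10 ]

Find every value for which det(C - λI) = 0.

-10, -5, -5

The characteristic polynomial is p(λ) = det(λI - C).
Cofactor expansion gives p(λ) = λ^3 + 20λ^2 + 125λ + 250.
Try λ = -5: p(-5) = 0, so -5 is a root.
Factor out (λ + 5): p(λ) = (λ + 5)·(λ^2 + 15λ + 50).
The quadratic factors as (λ + 10)·(λ + 5).
Eigenvalues: -10, -5, -5.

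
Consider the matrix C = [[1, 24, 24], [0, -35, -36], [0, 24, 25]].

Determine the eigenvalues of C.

The characteristic polynomial is p(λ) = det(λI - C).
Cofactor expansion gives p(λ) = λ^3 + 9λ^2 - 21λ + 11.
Rational-root test: λ = -11 gives p(-11) = 0.
Dividing by (λ + 11) leaves λ^2 - 2λ + 1.
The quadratic factor is (λ - 1)^2.
Eigenvalues: -11, 1, 1.

-11, 1, 1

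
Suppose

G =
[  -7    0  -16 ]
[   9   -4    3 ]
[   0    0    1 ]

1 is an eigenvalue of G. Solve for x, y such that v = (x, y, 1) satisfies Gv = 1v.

We need (G - 1I)v = 0.
G - 1I = [[-8, 0, -16], [9, -5, 3], [0, 0, 0]].
Row 1: (-8)·x + (0)·y + (-16)·1 = 0
Row 2: (9)·x + (-5)·y + (3)·1 = 0
Row 3: (0)·x + (0)·y + (0)·1 = 0
Solving gives x = -2, y = -3.
Check: G·(-2, -3, 1) = (-2, -3, 1) = 1·(-2, -3, 1).

-2, -3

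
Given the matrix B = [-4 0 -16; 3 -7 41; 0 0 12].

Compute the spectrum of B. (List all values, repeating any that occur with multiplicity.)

-7, -4, 12

The characteristic polynomial is p(s) = det(sI - B).
Expanding the 3×3 determinant: p(s) = s^3 - s^2 - 104s - 336.
Since p(-4) = 0, s = -4 is a root.
Dividing by (s + 4) leaves s^2 - 5s - 84.
The quadratic factors as (s + 7)·(s - 12).
Eigenvalues: -7, -4, 12.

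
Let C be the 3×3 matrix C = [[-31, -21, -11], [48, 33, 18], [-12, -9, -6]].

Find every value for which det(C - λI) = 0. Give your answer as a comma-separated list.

The characteristic polynomial is p(t) = det(tI - C).
Cofactor expansion gives p(t) = t^3 + 4t^2 + 3t.
Rational-root test: t = 0 gives p(0) = 0.
Dividing by t leaves t^2 + 4t + 3.
The quadratic factors as (t + 3)·(t + 1).
Eigenvalues: -3, -1, 0.

-3, -1, 0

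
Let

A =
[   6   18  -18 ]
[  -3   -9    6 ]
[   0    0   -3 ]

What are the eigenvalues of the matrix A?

Set up det(lambda·I - A) = 0.
Expanding the 3×3 determinant: p(lambda) = lambda^3 + 6·lambda^2 + 9·lambda.
Since p(0) = 0, lambda = 0 is a root.
Dividing by lambda leaves lambda^2 + 6·lambda + 9.
The quadratic factor is (lambda + 3)^2.
Eigenvalues: -3, -3, 0.

-3, -3, 0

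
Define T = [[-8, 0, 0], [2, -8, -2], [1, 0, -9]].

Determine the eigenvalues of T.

Set up det(rI - T) = 0.
Cofactor expansion gives p(r) = r^3 + 25r^2 + 208r + 576.
Since p(-8) = 0, r = -8 is a root.
Factor out (r + 8): p(r) = (r + 8)·(r^2 + 17r + 72).
The quadratic factors as (r + 9)·(r + 8).
Eigenvalues: -9, -8, -8.

-9, -8, -8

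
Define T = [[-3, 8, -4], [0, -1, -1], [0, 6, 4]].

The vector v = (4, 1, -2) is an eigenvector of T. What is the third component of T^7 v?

-2

First find the eigenvalue: Tv = (4, 1, -2) = 1·(4, 1, -2), so λ = 1.
Then T^7 v = λ^7·v = 1^7·(4, 1, -2) = 1·(4, 1, -2) = (4, 1, -2).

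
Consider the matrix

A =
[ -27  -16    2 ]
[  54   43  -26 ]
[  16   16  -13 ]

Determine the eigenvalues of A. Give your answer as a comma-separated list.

Compute the characteristic polynomial p(λ) = det(λI - A).
Expanding along the first row, p(λ) = λ^3 - 3λ^2 - 121λ + 363.
Since p(11) = 0, λ = 11 is a root.
Dividing by (λ - 11) leaves λ^2 + 8λ - 33.
The quadratic factors as (λ + 11)·(λ - 3).
Eigenvalues: -11, 3, 11.

-11, 3, 11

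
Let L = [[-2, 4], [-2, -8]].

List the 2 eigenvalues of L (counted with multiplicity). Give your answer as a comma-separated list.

-6, -4

det(L - rI) = (-2 - r)(-8 - r) - (4)·(-2) = r^2 + 10r + 24.
This factors as (r + 6)·(r + 4) = 0.
Eigenvalues: -6, -4.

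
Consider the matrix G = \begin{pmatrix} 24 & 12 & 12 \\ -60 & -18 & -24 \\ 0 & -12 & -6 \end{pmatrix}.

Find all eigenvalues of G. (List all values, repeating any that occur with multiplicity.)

Compute the characteristic polynomial p(r) = det(rI - G).
Cofactor expansion gives p(r) = r^3 - 36r.
Try r = 0: p(0) = 0, so 0 is a root.
Factor out r: p(r) = r·(r^2 - 36).
The quadratic factors as (r + 6)·(r - 6).
Eigenvalues: -6, 0, 6.

-6, 0, 6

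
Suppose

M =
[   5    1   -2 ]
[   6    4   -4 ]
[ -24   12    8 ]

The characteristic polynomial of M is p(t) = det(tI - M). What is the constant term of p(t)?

-112

p(t) = t^3 - 17t^2 + 86t - 112.
The constant term is -112.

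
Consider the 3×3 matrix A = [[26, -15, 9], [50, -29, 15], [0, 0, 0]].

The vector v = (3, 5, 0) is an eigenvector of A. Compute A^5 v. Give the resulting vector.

(3, 5, 0)

First find the eigenvalue: Av = (3, 5, 0) = 1·(3, 5, 0), so λ = 1.
Then A^5 v = λ^5·v = 1^5·(3, 5, 0) = 1·(3, 5, 0) = (3, 5, 0).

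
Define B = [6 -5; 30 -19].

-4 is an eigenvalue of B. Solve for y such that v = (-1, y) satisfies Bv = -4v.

-2

We need (B + 4I)v = 0.
B + 4I = [[10, -5], [30, -15]].
Row 1: (10)·-1 + (-5)·y = 0
Row 2: (30)·-1 + (-15)·y = 0
Solving gives y = -2.
Check: B·(-1, -2) = (4, 8) = -4·(-1, -2).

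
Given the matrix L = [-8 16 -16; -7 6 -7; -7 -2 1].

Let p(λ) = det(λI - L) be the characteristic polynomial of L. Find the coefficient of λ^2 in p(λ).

The coefficient of λ^2 of det(λI - L) is −trace(L).
trace(L) = (-8) + (6) + (1) = -1, so the coefficient is 1.

1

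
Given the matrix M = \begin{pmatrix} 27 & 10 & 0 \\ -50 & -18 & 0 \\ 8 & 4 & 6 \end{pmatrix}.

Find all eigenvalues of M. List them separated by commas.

2, 6, 7

Compute the characteristic polynomial p(t) = det(tI - M).
Expanding the 3×3 determinant: p(t) = t^3 - 15t^2 + 68t - 84.
Rational-root test: t = 6 gives p(6) = 0.
Factor out (t - 6): p(t) = (t - 6)·(t^2 - 9t + 14).
The quadratic factors as (t - 2)·(t - 7).
Eigenvalues: 2, 6, 7.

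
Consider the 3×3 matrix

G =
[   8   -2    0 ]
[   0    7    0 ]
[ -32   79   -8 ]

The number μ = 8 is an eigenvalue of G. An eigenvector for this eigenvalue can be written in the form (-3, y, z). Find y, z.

We need (G - 8I)v = 0.
G - 8I = [[0, -2, 0], [0, -1, 0], [-32, 79, -16]].
Row 1: (0)·-3 + (-2)·y + (0)·z = 0
Row 2: (0)·-3 + (-1)·y + (0)·z = 0
Row 3: (-32)·-3 + (79)·y + (-16)·z = 0
Solving gives y = 0, z = 6.
Check: G·(-3, 0, 6) = (-24, 0, 48) = 8·(-3, 0, 6).

0, 6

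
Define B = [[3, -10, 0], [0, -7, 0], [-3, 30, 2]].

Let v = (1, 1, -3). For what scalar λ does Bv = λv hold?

-7

Compute Bv: B·(1, 1, -3) = (-7, -7, 21).
Since Bv = λv, compare component 1: -7 = λ·1, so λ = -7.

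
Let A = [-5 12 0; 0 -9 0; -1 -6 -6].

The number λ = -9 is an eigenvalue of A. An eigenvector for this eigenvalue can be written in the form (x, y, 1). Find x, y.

We need (A + 9I)v = 0.
A + 9I = [[4, 12, 0], [0, 0, 0], [-1, -6, 3]].
Row 1: (4)·x + (12)·y + (0)·1 = 0
Row 2: (0)·x + (0)·y + (0)·1 = 0
Row 3: (-1)·x + (-6)·y + (3)·1 = 0
Solving gives x = -3, y = 1.
Check: A·(-3, 1, 1) = (27, -9, -9) = -9·(-3, 1, 1).

-3, 1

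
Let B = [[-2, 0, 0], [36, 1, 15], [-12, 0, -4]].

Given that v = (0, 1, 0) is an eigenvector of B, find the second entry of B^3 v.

First find the eigenvalue: Bv = (0, 1, 0) = 1·(0, 1, 0), so λ = 1.
Then B^3 v = λ^3·v = 1^3·(0, 1, 0) = 1·(0, 1, 0) = (0, 1, 0).

1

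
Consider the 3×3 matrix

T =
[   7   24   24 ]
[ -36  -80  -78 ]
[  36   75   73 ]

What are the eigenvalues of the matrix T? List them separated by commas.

Set up det(μI - T) = 0.
Expanding along the first row, p(μ) = μ^3 - 39μ - 70.
Rational-root test: μ = 7 gives p(7) = 0.
Dividing by (μ - 7) leaves μ^2 + 7μ + 10.
The quadratic factors as (μ + 5)·(μ + 2).
Eigenvalues: -5, -2, 7.

-5, -2, 7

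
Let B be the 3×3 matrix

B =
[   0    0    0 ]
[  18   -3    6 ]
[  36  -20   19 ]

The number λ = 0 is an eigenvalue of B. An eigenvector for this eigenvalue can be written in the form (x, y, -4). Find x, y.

We need (B)v = 0.
B = [[0, 0, 0], [18, -3, 6], [36, -20, 19]].
Row 1: (0)·x + (0)·y + (0)·-4 = 0
Row 2: (18)·x + (-3)·y + (6)·-4 = 0
Row 3: (36)·x + (-20)·y + (19)·-4 = 0
Solving gives x = 1, y = -2.
Check: B·(1, -2, -4) = (0, 0, 0) = 0·(1, -2, -4).

1, -2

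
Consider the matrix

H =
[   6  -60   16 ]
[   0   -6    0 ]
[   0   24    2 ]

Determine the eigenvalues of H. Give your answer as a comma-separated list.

-6, 2, 6

Compute the characteristic polynomial p(s) = det(sI - H).
Cofactor expansion gives p(s) = s^3 - 2s^2 - 36s + 72.
Rational-root test: s = 2 gives p(2) = 0.
Factor out (s - 2): p(s) = (s - 2)·(s^2 - 36).
The quadratic factors as (s + 6)·(s - 6).
Eigenvalues: -6, 2, 6.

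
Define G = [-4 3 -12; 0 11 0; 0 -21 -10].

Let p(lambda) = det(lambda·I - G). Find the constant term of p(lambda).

p(lambda) = lambda^3 + 3·lambda^2 - 114·lambda - 440.
The constant term is -440.

-440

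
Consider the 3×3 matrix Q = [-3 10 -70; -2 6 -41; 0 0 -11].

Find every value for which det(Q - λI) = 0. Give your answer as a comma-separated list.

-11, 1, 2

Set up det(λI - Q) = 0.
Expanding along the first row, p(λ) = λ^3 + 8λ^2 - 31λ + 22.
Try λ = 1: p(1) = 0, so 1 is a root.
Dividing by (λ - 1) leaves λ^2 + 9λ - 22.
The quadratic factors as (λ + 11)·(λ - 2).
Eigenvalues: -11, 1, 2.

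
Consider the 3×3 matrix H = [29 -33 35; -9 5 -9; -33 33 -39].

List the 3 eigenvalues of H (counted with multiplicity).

-6, -4, 5

The characteristic polynomial is p(λ) = det(λI - H).
Cofactor expansion gives p(λ) = λ^3 + 5λ^2 - 26λ - 120.
Rational-root test: λ = -6 gives p(-6) = 0.
Factor out (λ + 6): p(λ) = (λ + 6)·(λ^2 - λ - 20).
The quadratic factors as (λ + 4)·(λ - 5).
Eigenvalues: -6, -4, 5.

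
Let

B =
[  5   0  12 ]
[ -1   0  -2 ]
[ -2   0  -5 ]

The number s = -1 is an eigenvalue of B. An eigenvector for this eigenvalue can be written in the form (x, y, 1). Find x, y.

-2, 0

We need (B + 1I)v = 0.
B + 1I = [[6, 0, 12], [-1, 1, -2], [-2, 0, -4]].
Row 1: (6)·x + (0)·y + (12)·1 = 0
Row 2: (-1)·x + (1)·y + (-2)·1 = 0
Row 3: (-2)·x + (0)·y + (-4)·1 = 0
Solving gives x = -2, y = 0.
Check: B·(-2, 0, 1) = (2, 0, -1) = -1·(-2, 0, 1).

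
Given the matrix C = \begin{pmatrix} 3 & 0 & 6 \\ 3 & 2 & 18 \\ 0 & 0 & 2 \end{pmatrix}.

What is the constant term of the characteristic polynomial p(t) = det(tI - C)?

p(0) = det(0·I − C) = det(−C) = (−1)^3·det(C).
det(C) = 12, so p(0) = -12.

-12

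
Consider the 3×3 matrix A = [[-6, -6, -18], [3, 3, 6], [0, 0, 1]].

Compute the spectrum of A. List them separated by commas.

The characteristic polynomial is p(λ) = det(λI - A).
Expanding the 3×3 determinant: p(λ) = λ^3 + 2λ^2 - 3λ.
Rational-root test: λ = 0 gives p(0) = 0.
Factor out λ: p(λ) = λ·(λ^2 + 2λ - 3).
The quadratic factors as (λ + 3)·(λ - 1).
Eigenvalues: -3, 0, 1.

-3, 0, 1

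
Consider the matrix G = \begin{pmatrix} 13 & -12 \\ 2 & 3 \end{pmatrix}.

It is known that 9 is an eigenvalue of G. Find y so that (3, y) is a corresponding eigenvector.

We need (G - 9I)v = 0.
G - 9I = [[4, -12], [2, -6]].
Row 1: (4)·3 + (-12)·y = 0
Row 2: (2)·3 + (-6)·y = 0
Solving gives y = 1.
Check: G·(3, 1) = (27, 9) = 9·(3, 1).

1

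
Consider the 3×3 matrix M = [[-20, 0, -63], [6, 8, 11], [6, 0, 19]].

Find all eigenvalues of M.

Set up det(λI - M) = 0.
Expanding the 3×3 determinant: p(λ) = λ^3 - 7λ^2 - 10λ + 16.
Rational-root test: λ = 1 gives p(1) = 0.
Dividing by (λ - 1) leaves λ^2 - 6λ - 16.
The quadratic factors as (λ + 2)·(λ - 8).
Eigenvalues: -2, 1, 8.

-2, 1, 8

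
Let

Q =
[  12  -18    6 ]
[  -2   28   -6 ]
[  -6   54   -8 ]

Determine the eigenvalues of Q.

Compute the characteristic polynomial p(s) = det(sI - Q).
Expanding along the first row, p(s) = s^3 - 32s^2 + 340s - 1200.
Since p(12) = 0, s = 12 is a root.
Dividing by (s - 12) leaves s^2 - 20s + 100.
The quadratic factor is (s - 10)^2.
Eigenvalues: 10, 10, 12.

10, 10, 12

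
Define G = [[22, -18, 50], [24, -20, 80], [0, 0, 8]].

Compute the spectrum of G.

-2, 4, 8

Compute the characteristic polynomial p(t) = det(tI - G).
Cofactor expansion gives p(t) = t^3 - 10t^2 + 8t + 64.
Try t = 4: p(4) = 0, so 4 is a root.
Factor out (t - 4): p(t) = (t - 4)·(t^2 - 6t - 16).
The quadratic factors as (t + 2)·(t - 8).
Eigenvalues: -2, 4, 8.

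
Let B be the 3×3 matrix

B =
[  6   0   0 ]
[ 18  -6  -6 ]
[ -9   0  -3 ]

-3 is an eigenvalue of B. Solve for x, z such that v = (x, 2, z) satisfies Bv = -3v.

0, -1

We need (B + 3I)v = 0.
B + 3I = [[9, 0, 0], [18, -3, -6], [-9, 0, 0]].
Row 1: (9)·x + (0)·2 + (0)·z = 0
Row 2: (18)·x + (-3)·2 + (-6)·z = 0
Row 3: (-9)·x + (0)·2 + (0)·z = 0
Solving gives x = 0, z = -1.
Check: B·(0, 2, -1) = (0, -6, 3) = -3·(0, 2, -1).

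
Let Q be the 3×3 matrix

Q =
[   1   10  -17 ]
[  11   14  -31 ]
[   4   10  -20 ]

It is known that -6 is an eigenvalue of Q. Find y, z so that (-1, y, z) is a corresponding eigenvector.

We need (Q + 6I)v = 0.
Q + 6I = [[7, 10, -17], [11, 20, -31], [4, 10, -14]].
Row 1: (7)·-1 + (10)·y + (-17)·z = 0
Row 2: (11)·-1 + (20)·y + (-31)·z = 0
Row 3: (4)·-1 + (10)·y + (-14)·z = 0
Solving gives y = -1, z = -1.
Check: Q·(-1, -1, -1) = (6, 6, 6) = -6·(-1, -1, -1).

-1, -1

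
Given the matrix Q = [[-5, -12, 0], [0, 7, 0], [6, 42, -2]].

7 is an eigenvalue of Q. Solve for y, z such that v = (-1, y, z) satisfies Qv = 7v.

1, 4

We need (Q - 7I)v = 0.
Q - 7I = [[-12, -12, 0], [0, 0, 0], [6, 42, -9]].
Row 1: (-12)·-1 + (-12)·y + (0)·z = 0
Row 2: (0)·-1 + (0)·y + (0)·z = 0
Row 3: (6)·-1 + (42)·y + (-9)·z = 0
Solving gives y = 1, z = 4.
Check: Q·(-1, 1, 4) = (-7, 7, 28) = 7·(-1, 1, 4).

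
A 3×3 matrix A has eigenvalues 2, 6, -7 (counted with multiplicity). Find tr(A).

trace(A) is the sum of the eigenvalues: (2) + (6) + (-7) = 1.

1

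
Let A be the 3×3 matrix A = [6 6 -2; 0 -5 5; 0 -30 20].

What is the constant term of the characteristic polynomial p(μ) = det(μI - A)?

p(0) = det(0·I − A) = det(−A) = (−1)^3·det(A).
det(A) = 300, so p(0) = -300.

-300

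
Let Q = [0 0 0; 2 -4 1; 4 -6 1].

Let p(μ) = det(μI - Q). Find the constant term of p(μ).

p(μ) = μ^3 + 3μ^2 + 2μ.
The constant term is 0.

0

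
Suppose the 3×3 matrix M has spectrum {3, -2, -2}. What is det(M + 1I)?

If M has eigenvalues 3, -2, -2, then M + 1I has eigenvalues 4, -1, -1.
det(M + 1I) = (4) · (-1) · (-1) = 4.

4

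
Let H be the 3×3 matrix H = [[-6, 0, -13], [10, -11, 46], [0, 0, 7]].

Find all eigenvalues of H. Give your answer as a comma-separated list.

-11, -6, 7

The characteristic polynomial is p(r) = det(rI - H).
Expanding the 3×3 determinant: p(r) = r^3 + 10r^2 - 53r - 462.
Try r = -11: p(-11) = 0, so -11 is a root.
Factor out (r + 11): p(r) = (r + 11)·(r^2 - r - 42).
The quadratic factors as (r + 6)·(r - 7).
Eigenvalues: -11, -6, 7.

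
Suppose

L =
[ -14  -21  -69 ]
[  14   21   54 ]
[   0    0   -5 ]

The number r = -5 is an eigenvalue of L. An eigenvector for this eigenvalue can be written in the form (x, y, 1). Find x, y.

We need (L + 5I)v = 0.
L + 5I = [[-9, -21, -69], [14, 26, 54], [0, 0, 0]].
Row 1: (-9)·x + (-21)·y + (-69)·1 = 0
Row 2: (14)·x + (26)·y + (54)·1 = 0
Row 3: (0)·x + (0)·y + (0)·1 = 0
Solving gives x = 11, y = -8.
Check: L·(11, -8, 1) = (-55, 40, -5) = -5·(11, -8, 1).

11, -8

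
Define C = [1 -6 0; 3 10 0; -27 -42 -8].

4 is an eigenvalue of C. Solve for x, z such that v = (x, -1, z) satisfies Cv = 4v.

We need (C - 4I)v = 0.
C - 4I = [[-3, -6, 0], [3, 6, 0], [-27, -42, -12]].
Row 1: (-3)·x + (-6)·-1 + (0)·z = 0
Row 2: (3)·x + (6)·-1 + (0)·z = 0
Row 3: (-27)·x + (-42)·-1 + (-12)·z = 0
Solving gives x = 2, z = -1.
Check: C·(2, -1, -1) = (8, -4, -4) = 4·(2, -1, -1).

2, -1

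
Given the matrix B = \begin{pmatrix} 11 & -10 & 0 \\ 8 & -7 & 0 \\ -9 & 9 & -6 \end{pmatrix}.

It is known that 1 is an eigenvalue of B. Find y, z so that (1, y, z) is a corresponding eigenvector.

We need (B - 1I)v = 0.
B - 1I = [[10, -10, 0], [8, -8, 0], [-9, 9, -7]].
Row 1: (10)·1 + (-10)·y + (0)·z = 0
Row 2: (8)·1 + (-8)·y + (0)·z = 0
Row 3: (-9)·1 + (9)·y + (-7)·z = 0
Solving gives y = 1, z = 0.
Check: B·(1, 1, 0) = (1, 1, 0) = 1·(1, 1, 0).

1, 0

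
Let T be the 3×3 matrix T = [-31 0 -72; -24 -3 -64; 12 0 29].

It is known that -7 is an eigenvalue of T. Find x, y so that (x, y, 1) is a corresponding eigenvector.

-3, -2

We need (T + 7I)v = 0.
T + 7I = [[-24, 0, -72], [-24, 4, -64], [12, 0, 36]].
Row 1: (-24)·x + (0)·y + (-72)·1 = 0
Row 2: (-24)·x + (4)·y + (-64)·1 = 0
Row 3: (12)·x + (0)·y + (36)·1 = 0
Solving gives x = -3, y = -2.
Check: T·(-3, -2, 1) = (21, 14, -7) = -7·(-3, -2, 1).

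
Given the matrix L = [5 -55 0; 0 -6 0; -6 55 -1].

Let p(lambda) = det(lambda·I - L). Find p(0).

p(0) = det(0·I − L) = det(−L) = (−1)^3·det(L).
det(L) = 30, so p(0) = -30.

-30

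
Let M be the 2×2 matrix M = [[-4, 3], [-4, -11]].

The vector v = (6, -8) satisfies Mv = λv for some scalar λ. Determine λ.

Compute Mv: M·(6, -8) = (-48, 64).
Since Mv = λv, compare component 1: -48 = λ·6, so λ = -8.

-8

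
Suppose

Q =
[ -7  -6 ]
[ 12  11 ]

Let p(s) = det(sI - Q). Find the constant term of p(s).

-5

p(s) = s^2 - 4s - 5.
The constant term is -5.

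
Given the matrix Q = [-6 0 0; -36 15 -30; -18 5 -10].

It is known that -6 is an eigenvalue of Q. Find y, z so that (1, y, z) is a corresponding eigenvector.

6, 3

We need (Q + 6I)v = 0.
Q + 6I = [[0, 0, 0], [-36, 21, -30], [-18, 5, -4]].
Row 1: (0)·1 + (0)·y + (0)·z = 0
Row 2: (-36)·1 + (21)·y + (-30)·z = 0
Row 3: (-18)·1 + (5)·y + (-4)·z = 0
Solving gives y = 6, z = 3.
Check: Q·(1, 6, 3) = (-6, -36, -18) = -6·(1, 6, 3).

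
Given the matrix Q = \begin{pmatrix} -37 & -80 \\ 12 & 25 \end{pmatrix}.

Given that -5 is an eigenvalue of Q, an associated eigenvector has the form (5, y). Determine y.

We need (Q + 5I)v = 0.
Q + 5I = [[-32, -80], [12, 30]].
Row 1: (-32)·5 + (-80)·y = 0
Row 2: (12)·5 + (30)·y = 0
Solving gives y = -2.
Check: Q·(5, -2) = (-25, 10) = -5·(5, -2).

-2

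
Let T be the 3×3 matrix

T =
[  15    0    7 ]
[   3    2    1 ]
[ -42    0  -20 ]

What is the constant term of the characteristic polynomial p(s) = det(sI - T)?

p(0) = det(0·I − T) = det(−T) = (−1)^3·det(T).
det(T) = -12, so p(0) = 12.

12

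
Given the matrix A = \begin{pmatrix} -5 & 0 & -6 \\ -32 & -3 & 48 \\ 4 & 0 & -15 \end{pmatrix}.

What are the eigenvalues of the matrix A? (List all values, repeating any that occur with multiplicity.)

-11, -9, -3

The characteristic polynomial is p(r) = det(rI - A).
Cofactor expansion gives p(r) = r^3 + 23r^2 + 159r + 297.
Rational-root test: r = -3 gives p(-3) = 0.
Factor out (r + 3): p(r) = (r + 3)·(r^2 + 20r + 99).
The quadratic factors as (r + 11)·(r + 9).
Eigenvalues: -11, -9, -3.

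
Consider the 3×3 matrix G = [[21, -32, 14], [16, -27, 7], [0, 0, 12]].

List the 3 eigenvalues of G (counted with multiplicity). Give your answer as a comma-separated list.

The characteristic polynomial is p(λ) = det(λI - G).
Expanding the 3×3 determinant: p(λ) = λ^3 - 6λ^2 - 127λ + 660.
Rational-root test: λ = 5 gives p(5) = 0.
Factor out (λ - 5): p(λ) = (λ - 5)·(λ^2 - λ - 132).
The quadratic factors as (λ + 11)·(λ - 12).
Eigenvalues: -11, 5, 12.

-11, 5, 12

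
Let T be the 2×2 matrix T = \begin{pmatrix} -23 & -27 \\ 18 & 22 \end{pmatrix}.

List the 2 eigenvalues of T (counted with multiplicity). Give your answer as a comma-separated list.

-5, 4

det(T - μI) = (-23 - μ)(22 - μ) - (-27)·(18) = μ^2 + μ - 20.
This factors as (μ + 5)·(μ - 4) = 0.
Eigenvalues: -5, 4.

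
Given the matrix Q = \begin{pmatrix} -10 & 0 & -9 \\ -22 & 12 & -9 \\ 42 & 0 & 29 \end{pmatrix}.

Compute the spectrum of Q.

8, 11, 12

The characteristic polynomial is p(λ) = det(λI - Q).
Cofactor expansion gives p(λ) = λ^3 - 31λ^2 + 316λ - 1056.
Rational-root test: λ = 11 gives p(11) = 0.
Factor out (λ - 11): p(λ) = (λ - 11)·(λ^2 - 20λ + 96).
The quadratic factors as (λ - 8)·(λ - 12).
Eigenvalues: 8, 11, 12.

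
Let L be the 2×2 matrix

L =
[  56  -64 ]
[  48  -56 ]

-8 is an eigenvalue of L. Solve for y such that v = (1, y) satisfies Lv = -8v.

1

We need (L + 8I)v = 0.
L + 8I = [[64, -64], [48, -48]].
Row 1: (64)·1 + (-64)·y = 0
Row 2: (48)·1 + (-48)·y = 0
Solving gives y = 1.
Check: L·(1, 1) = (-8, -8) = -8·(1, 1).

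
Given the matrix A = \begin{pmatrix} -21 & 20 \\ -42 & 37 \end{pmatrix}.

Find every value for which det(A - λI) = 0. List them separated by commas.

7, 9

det(A - sI) = (-21 - s)(37 - s) - (20)·(-42) = s^2 - 16s + 63.
This factors as (s - 7)·(s - 9) = 0.
Eigenvalues: 7, 9.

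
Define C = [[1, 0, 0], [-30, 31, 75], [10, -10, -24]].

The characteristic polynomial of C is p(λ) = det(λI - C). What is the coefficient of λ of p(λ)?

p(λ) = λ^3 - 8λ^2 + 13λ - 6.
The coefficient of λ is 13.

13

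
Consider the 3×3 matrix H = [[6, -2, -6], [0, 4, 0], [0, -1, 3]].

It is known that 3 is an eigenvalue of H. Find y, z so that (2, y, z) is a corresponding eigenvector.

0, 1

We need (H - 3I)v = 0.
H - 3I = [[3, -2, -6], [0, 1, 0], [0, -1, 0]].
Row 1: (3)·2 + (-2)·y + (-6)·z = 0
Row 2: (0)·2 + (1)·y + (0)·z = 0
Row 3: (0)·2 + (-1)·y + (0)·z = 0
Solving gives y = 0, z = 1.
Check: H·(2, 0, 1) = (6, 0, 3) = 3·(2, 0, 1).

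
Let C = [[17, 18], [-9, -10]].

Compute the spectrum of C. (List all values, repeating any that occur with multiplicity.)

-1, 8

det(C - μI) = (17 - μ)(-10 - μ) - (18)·(-9) = μ^2 - 7μ - 8.
This factors as (μ + 1)·(μ - 8) = 0.
Eigenvalues: -1, 8.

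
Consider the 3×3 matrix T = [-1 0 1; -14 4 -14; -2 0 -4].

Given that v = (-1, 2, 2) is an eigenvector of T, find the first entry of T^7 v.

First find the eigenvalue: Tv = (3, -6, -6) = -3·(-1, 2, 2), so λ = -3.
Then T^7 v = λ^7·v = (-3)^7·(-1, 2, 2) = -2187·(-1, 2, 2) = (2187, -4374, -4374).

2187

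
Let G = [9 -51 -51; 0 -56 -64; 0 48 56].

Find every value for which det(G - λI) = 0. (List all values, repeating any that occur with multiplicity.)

Set up det(rI - G) = 0.
Cofactor expansion gives p(r) = r^3 - 9r^2 - 64r + 576.
Since p(9) = 0, r = 9 is a root.
Dividing by (r - 9) leaves r^2 - 64.
The quadratic factors as (r + 8)·(r - 8).
Eigenvalues: -8, 8, 9.

-8, 8, 9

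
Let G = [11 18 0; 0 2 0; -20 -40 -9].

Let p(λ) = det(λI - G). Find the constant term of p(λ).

p(λ) = λ^3 - 4λ^2 - 95λ + 198.
The constant term is 198.

198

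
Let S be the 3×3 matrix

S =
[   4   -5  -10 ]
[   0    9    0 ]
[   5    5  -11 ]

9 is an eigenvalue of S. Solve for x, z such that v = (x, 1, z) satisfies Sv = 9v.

We need (S - 9I)v = 0.
S - 9I = [[-5, -5, -10], [0, 0, 0], [5, 5, -20]].
Row 1: (-5)·x + (-5)·1 + (-10)·z = 0
Row 2: (0)·x + (0)·1 + (0)·z = 0
Row 3: (5)·x + (5)·1 + (-20)·z = 0
Solving gives x = -1, z = 0.
Check: S·(-1, 1, 0) = (-9, 9, 0) = 9·(-1, 1, 0).

-1, 0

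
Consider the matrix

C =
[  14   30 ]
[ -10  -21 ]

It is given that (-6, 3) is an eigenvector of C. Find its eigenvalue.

-1

Compute Cv: C·(-6, 3) = (6, -3).
Since Cv = λv, compare component 1: 6 = λ·-6, so λ = -1.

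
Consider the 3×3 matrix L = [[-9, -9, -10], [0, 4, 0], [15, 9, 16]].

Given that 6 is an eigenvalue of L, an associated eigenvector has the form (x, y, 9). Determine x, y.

We need (L - 6I)v = 0.
L - 6I = [[-15, -9, -10], [0, -2, 0], [15, 9, 10]].
Row 1: (-15)·x + (-9)·y + (-10)·9 = 0
Row 2: (0)·x + (-2)·y + (0)·9 = 0
Row 3: (15)·x + (9)·y + (10)·9 = 0
Solving gives x = -6, y = 0.
Check: L·(-6, 0, 9) = (-36, 0, 54) = 6·(-6, 0, 9).

-6, 0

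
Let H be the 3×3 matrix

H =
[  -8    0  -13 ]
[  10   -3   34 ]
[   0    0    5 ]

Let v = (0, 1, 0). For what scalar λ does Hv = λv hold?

Compute Hv: H·(0, 1, 0) = (0, -3, 0).
Since Hv = λv, compare component 2: -3 = λ·1, so λ = -3.

-3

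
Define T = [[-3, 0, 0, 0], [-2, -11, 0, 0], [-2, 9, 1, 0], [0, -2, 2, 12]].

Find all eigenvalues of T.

-11, -3, 1, 12

T is lower triangular, so its eigenvalues are the diagonal entries.
Diagonal: -3, -11, 1, 12.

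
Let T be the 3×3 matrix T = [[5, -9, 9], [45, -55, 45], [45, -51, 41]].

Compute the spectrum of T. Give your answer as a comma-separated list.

-10, -4, 5

Set up det(rI - T) = 0.
Expanding along the first row, p(r) = r^3 + 9r^2 - 30r - 200.
Since p(5) = 0, r = 5 is a root.
Dividing by (r - 5) leaves r^2 + 14r + 40.
The quadratic factors as (r + 10)·(r + 4).
Eigenvalues: -10, -4, 5.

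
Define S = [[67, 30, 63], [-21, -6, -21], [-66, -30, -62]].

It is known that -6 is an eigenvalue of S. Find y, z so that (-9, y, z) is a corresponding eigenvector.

3, 9

We need (S + 6I)v = 0.
S + 6I = [[73, 30, 63], [-21, 0, -21], [-66, -30, -56]].
Row 1: (73)·-9 + (30)·y + (63)·z = 0
Row 2: (-21)·-9 + (0)·y + (-21)·z = 0
Row 3: (-66)·-9 + (-30)·y + (-56)·z = 0
Solving gives y = 3, z = 9.
Check: S·(-9, 3, 9) = (54, -18, -54) = -6·(-9, 3, 9).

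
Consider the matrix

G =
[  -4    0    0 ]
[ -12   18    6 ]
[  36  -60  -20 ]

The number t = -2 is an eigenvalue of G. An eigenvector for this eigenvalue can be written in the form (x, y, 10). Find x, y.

0, -3

We need (G + 2I)v = 0.
G + 2I = [[-2, 0, 0], [-12, 20, 6], [36, -60, -18]].
Row 1: (-2)·x + (0)·y + (0)·10 = 0
Row 2: (-12)·x + (20)·y + (6)·10 = 0
Row 3: (36)·x + (-60)·y + (-18)·10 = 0
Solving gives x = 0, y = -3.
Check: G·(0, -3, 10) = (0, 6, -20) = -2·(0, -3, 10).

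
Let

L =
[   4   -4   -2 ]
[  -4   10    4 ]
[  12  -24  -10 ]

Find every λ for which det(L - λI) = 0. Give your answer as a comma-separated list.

Set up det(tI - L) = 0.
Expanding the 3×3 determinant: p(t) = t^3 - 4t^2 + 4t.
Since p(0) = 0, t = 0 is a root.
Factor out t: p(t) = t·(t^2 - 4t + 4).
The quadratic factor is (t - 2)^2.
Eigenvalues: 0, 2, 2.

0, 2, 2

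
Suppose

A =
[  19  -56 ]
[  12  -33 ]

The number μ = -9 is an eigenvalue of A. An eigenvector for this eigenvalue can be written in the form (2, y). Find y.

We need (A + 9I)v = 0.
A + 9I = [[28, -56], [12, -24]].
Row 1: (28)·2 + (-56)·y = 0
Row 2: (12)·2 + (-24)·y = 0
Solving gives y = 1.
Check: A·(2, 1) = (-18, -9) = -9·(2, 1).

1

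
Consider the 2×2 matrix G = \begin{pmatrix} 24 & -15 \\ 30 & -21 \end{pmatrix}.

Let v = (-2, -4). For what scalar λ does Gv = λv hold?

-6

Compute Gv: G·(-2, -4) = (12, 24).
Since Gv = λv, compare component 1: 12 = λ·-2, so λ = -6.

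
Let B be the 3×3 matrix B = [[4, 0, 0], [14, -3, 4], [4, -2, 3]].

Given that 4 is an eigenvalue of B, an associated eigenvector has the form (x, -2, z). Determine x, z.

-1, 0

We need (B - 4I)v = 0.
B - 4I = [[0, 0, 0], [14, -7, 4], [4, -2, -1]].
Row 1: (0)·x + (0)·-2 + (0)·z = 0
Row 2: (14)·x + (-7)·-2 + (4)·z = 0
Row 3: (4)·x + (-2)·-2 + (-1)·z = 0
Solving gives x = -1, z = 0.
Check: B·(-1, -2, 0) = (-4, -8, 0) = 4·(-1, -2, 0).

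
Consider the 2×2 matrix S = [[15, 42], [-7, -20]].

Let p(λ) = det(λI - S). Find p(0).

p(0) = det(0·I − S) = det(−S) = (−1)^2·det(S).
det(S) = -6, so p(0) = -6.

-6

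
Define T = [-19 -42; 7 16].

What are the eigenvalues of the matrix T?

-5, 2

det(T - λI) = (-19 - λ)(16 - λ) - (-42)·(7) = λ^2 + 3λ - 10.
This factors as (λ + 5)·(λ - 2) = 0.
Eigenvalues: -5, 2.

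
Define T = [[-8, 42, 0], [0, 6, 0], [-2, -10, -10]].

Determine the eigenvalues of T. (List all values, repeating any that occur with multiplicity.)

-10, -8, 6

Compute the characteristic polynomial p(lambda) = det(lambda·I - T).
Cofactor expansion gives p(lambda) = lambda^3 + 12·lambda^2 - 28·lambda - 480.
Rational-root test: lambda = 6 gives p(6) = 0.
Dividing by (lambda - 6) leaves lambda^2 + 18·lambda + 80.
The quadratic factors as (lambda + 10)·(lambda + 8).
Eigenvalues: -10, -8, 6.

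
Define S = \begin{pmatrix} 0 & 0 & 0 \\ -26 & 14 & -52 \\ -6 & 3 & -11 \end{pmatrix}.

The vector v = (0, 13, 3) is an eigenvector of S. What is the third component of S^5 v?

First find the eigenvalue: Sv = (0, 26, 6) = 2·(0, 13, 3), so λ = 2.
Then S^5 v = λ^5·v = 2^5·(0, 13, 3) = 32·(0, 13, 3) = (0, 416, 96).

96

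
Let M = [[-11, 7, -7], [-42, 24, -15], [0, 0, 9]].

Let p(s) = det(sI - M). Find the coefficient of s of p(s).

p(s) = s^3 - 22s^2 + 147s - 270.
The coefficient of s is 147.

147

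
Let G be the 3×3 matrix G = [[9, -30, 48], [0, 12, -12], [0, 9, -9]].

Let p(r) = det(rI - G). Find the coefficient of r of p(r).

p(r) = r^3 - 12r^2 + 27r.
The coefficient of r is 27.

27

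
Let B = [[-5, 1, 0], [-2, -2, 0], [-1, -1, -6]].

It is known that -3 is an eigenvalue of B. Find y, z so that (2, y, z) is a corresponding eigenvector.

We need (B + 3I)v = 0.
B + 3I = [[-2, 1, 0], [-2, 1, 0], [-1, -1, -3]].
Row 1: (-2)·2 + (1)·y + (0)·z = 0
Row 2: (-2)·2 + (1)·y + (0)·z = 0
Row 3: (-1)·2 + (-1)·y + (-3)·z = 0
Solving gives y = 4, z = -2.
Check: B·(2, 4, -2) = (-6, -12, 6) = -3·(2, 4, -2).

4, -2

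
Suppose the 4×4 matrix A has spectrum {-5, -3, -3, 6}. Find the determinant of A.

-270

det(A) is the product of the eigenvalues: (-5) · (-3) · (-3) · (6) = -270.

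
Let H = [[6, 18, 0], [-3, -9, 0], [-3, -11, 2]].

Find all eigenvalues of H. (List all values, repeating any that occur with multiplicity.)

The characteristic polynomial is p(λ) = det(λI - H).
Expanding the 3×3 determinant: p(λ) = λ^3 + λ^2 - 6λ.
Rational-root test: λ = -3 gives p(-3) = 0.
Dividing by (λ + 3) leaves λ^2 - 2λ.
The quadratic factors as λ·(λ - 2).
Eigenvalues: -3, 0, 2.

-3, 0, 2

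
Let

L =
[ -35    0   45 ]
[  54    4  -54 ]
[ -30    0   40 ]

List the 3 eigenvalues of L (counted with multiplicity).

Set up det(rI - L) = 0.
Cofactor expansion gives p(r) = r^3 - 9r^2 - 30r + 200.
Try r = -5: p(-5) = 0, so -5 is a root.
Dividing by (r + 5) leaves r^2 - 14r + 40.
The quadratic factors as (r - 4)·(r - 10).
Eigenvalues: -5, 4, 10.

-5, 4, 10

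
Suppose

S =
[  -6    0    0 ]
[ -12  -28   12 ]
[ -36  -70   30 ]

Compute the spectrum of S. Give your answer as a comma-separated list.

The characteristic polynomial is p(t) = det(tI - S).
Cofactor expansion gives p(t) = t^3 + 4t^2 - 12t.
Try t = 0: p(0) = 0, so 0 is a root.
Dividing by t leaves t^2 + 4t - 12.
The quadratic factors as (t + 6)·(t - 2).
Eigenvalues: -6, 0, 2.

-6, 0, 2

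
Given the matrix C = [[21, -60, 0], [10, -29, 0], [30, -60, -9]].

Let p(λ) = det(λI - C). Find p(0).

p(0) = det(0·I − C) = det(−C) = (−1)^3·det(C).
det(C) = 81, so p(0) = -81.

-81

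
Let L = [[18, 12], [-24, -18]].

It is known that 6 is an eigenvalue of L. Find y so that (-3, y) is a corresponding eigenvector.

3

We need (L - 6I)v = 0.
L - 6I = [[12, 12], [-24, -24]].
Row 1: (12)·-3 + (12)·y = 0
Row 2: (-24)·-3 + (-24)·y = 0
Solving gives y = 3.
Check: L·(-3, 3) = (-18, 18) = 6·(-3, 3).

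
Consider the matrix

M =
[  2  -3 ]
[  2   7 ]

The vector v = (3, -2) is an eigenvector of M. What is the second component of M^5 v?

-2048

First find the eigenvalue: Mv = (12, -8) = 4·(3, -2), so λ = 4.
Then M^5 v = λ^5·v = 4^5·(3, -2) = 1024·(3, -2) = (3072, -2048).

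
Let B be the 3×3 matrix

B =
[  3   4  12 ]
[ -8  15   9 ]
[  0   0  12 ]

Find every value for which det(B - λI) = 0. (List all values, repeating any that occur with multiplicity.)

The characteristic polynomial is p(s) = det(sI - B).
Expanding the 3×3 determinant: p(s) = s^3 - 30s^2 + 293s - 924.
Since p(11) = 0, s = 11 is a root.
Factor out (s - 11): p(s) = (s - 11)·(s^2 - 19s + 84).
The quadratic factors as (s - 7)·(s - 12).
Eigenvalues: 7, 11, 12.

7, 11, 12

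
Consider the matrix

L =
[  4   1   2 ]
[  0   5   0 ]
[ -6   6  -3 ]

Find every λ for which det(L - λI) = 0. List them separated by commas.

The characteristic polynomial is p(s) = det(sI - L).
Cofactor expansion gives p(s) = s^3 - 6s^2 + 5s.
Try s = 0: p(0) = 0, so 0 is a root.
Dividing by s leaves s^2 - 6s + 5.
The quadratic factors as (s - 1)·(s - 5).
Eigenvalues: 0, 1, 5.

0, 1, 5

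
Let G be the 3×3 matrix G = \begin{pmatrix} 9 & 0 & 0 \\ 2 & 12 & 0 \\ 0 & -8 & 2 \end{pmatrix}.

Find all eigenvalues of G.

G is lower triangular, so its eigenvalues are the diagonal entries.
Diagonal: 9, 12, 2.

2, 9, 12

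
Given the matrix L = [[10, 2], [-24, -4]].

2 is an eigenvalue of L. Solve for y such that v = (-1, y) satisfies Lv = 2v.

4

We need (L - 2I)v = 0.
L - 2I = [[8, 2], [-24, -6]].
Row 1: (8)·-1 + (2)·y = 0
Row 2: (-24)·-1 + (-6)·y = 0
Solving gives y = 4.
Check: L·(-1, 4) = (-2, 8) = 2·(-1, 4).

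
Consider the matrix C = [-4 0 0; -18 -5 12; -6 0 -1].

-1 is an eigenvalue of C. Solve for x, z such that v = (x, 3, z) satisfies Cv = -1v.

We need (C + 1I)v = 0.
C + 1I = [[-3, 0, 0], [-18, -4, 12], [-6, 0, 0]].
Row 1: (-3)·x + (0)·3 + (0)·z = 0
Row 2: (-18)·x + (-4)·3 + (12)·z = 0
Row 3: (-6)·x + (0)·3 + (0)·z = 0
Solving gives x = 0, z = 1.
Check: C·(0, 3, 1) = (0, -3, -1) = -1·(0, 3, 1).

0, 1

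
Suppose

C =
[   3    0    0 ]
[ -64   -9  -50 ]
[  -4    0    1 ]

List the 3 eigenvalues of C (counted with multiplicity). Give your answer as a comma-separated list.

The characteristic polynomial is p(r) = det(rI - C).
Expanding the 3×3 determinant: p(r) = r^3 + 5r^2 - 33r + 27.
Try r = -9: p(-9) = 0, so -9 is a root.
Dividing by (r + 9) leaves r^2 - 4r + 3.
The quadratic factors as (r - 1)·(r - 3).
Eigenvalues: -9, 1, 3.

-9, 1, 3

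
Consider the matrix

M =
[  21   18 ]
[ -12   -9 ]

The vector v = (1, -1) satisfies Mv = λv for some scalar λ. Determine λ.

3

Compute Mv: M·(1, -1) = (3, -3).
Since Mv = λv, compare component 1: 3 = λ·1, so λ = 3.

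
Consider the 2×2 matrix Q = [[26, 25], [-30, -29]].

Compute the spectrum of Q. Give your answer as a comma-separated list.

det(Q - λI) = (26 - λ)(-29 - λ) - (25)·(-30) = λ^2 + 3λ - 4.
This factors as (λ + 4)·(λ - 1) = 0.
Eigenvalues: -4, 1.

-4, 1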